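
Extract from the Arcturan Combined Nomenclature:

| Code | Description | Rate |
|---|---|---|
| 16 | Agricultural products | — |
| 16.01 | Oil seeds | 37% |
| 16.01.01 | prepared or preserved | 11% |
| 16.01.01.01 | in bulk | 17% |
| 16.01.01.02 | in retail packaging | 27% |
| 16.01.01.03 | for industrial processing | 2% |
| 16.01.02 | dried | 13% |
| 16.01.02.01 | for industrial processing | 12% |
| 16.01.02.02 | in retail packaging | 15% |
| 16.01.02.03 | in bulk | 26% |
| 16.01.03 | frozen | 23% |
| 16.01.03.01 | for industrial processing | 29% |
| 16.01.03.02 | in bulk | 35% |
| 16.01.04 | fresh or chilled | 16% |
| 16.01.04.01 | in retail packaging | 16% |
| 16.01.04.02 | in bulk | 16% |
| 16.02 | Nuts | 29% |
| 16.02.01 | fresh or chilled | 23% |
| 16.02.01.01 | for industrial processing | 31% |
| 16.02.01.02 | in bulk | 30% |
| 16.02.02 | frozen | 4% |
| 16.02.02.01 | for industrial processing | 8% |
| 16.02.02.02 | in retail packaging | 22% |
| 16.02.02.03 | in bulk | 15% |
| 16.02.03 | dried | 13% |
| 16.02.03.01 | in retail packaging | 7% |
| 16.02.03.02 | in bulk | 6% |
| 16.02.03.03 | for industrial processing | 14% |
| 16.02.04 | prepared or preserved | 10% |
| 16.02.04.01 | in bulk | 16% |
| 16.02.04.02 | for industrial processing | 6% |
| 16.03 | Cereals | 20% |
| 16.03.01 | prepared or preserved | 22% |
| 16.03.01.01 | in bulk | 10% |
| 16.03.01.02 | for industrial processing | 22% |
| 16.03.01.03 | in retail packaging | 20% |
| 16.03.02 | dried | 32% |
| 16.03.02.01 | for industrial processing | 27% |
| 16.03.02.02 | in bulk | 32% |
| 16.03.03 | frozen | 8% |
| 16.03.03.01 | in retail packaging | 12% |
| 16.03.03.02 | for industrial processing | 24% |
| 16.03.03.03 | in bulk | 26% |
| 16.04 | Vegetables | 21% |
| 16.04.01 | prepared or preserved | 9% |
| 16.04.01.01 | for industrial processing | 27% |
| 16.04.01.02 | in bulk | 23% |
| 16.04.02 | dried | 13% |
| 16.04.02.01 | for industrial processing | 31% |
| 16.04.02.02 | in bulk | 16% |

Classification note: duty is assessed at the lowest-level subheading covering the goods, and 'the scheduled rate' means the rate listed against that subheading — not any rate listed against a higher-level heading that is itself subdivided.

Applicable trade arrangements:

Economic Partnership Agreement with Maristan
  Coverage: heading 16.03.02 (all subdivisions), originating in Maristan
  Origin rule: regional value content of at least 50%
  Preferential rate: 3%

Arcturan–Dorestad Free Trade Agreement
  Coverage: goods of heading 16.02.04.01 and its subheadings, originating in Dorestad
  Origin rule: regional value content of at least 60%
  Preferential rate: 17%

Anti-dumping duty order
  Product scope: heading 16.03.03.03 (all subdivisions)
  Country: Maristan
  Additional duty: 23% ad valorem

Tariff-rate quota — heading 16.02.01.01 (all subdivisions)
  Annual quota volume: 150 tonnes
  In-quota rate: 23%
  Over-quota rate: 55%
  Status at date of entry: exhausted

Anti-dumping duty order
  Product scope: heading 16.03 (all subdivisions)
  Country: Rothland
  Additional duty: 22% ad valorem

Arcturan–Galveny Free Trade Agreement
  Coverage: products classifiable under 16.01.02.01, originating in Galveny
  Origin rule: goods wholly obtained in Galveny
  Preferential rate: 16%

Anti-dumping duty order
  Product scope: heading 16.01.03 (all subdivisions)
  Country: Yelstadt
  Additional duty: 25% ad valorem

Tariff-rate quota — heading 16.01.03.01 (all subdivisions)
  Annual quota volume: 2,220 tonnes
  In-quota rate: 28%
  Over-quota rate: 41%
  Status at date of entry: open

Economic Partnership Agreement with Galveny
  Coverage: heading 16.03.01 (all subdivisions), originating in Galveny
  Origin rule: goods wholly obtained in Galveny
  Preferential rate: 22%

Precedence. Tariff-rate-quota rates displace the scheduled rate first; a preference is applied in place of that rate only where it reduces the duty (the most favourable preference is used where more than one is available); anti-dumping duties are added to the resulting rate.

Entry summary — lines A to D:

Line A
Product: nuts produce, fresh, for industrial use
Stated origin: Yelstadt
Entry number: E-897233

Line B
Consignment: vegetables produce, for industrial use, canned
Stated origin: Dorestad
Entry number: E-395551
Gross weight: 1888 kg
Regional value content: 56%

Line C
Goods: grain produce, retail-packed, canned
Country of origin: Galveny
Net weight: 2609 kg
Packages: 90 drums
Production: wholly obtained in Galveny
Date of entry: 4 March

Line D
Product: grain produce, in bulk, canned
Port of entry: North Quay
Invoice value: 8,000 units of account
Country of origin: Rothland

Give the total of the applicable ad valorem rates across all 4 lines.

Line A: nuts → 16.02; fresh → 16.02.01; for industrial use → 16.02.01.01. Scheduled 31%. quota on 16.02.01.01 exhausted → over-quota 55%. → 55%.
Line B: vegetables → 16.04; canned → 16.04.01; for industrial use → 16.04.01.01. Scheduled 27%. Dorestad agreement on 16.02.04.01: 16.04.01.01 not covered. → 27%.
Line C: grain → 16.03; canned → 16.03.01; retail-packed → 16.03.01.03. Scheduled 20%. Galveny agreement on 16.01.02.01: 16.03.01.03 not covered; Galveny agreement on 16.03.01: wholly obtained → 22% available; preference 22% not lower than 20% → no reduction. → 20%.
Line D: grain → 16.03; canned → 16.03.01; in bulk → 16.03.01.01. Scheduled 10%. anti-dumping (Rothland, 16.03): +22%; total 10% + 22% = 32%. → 32%.
Sum: 55% + 27% + 20% + 32% = 134%.

134%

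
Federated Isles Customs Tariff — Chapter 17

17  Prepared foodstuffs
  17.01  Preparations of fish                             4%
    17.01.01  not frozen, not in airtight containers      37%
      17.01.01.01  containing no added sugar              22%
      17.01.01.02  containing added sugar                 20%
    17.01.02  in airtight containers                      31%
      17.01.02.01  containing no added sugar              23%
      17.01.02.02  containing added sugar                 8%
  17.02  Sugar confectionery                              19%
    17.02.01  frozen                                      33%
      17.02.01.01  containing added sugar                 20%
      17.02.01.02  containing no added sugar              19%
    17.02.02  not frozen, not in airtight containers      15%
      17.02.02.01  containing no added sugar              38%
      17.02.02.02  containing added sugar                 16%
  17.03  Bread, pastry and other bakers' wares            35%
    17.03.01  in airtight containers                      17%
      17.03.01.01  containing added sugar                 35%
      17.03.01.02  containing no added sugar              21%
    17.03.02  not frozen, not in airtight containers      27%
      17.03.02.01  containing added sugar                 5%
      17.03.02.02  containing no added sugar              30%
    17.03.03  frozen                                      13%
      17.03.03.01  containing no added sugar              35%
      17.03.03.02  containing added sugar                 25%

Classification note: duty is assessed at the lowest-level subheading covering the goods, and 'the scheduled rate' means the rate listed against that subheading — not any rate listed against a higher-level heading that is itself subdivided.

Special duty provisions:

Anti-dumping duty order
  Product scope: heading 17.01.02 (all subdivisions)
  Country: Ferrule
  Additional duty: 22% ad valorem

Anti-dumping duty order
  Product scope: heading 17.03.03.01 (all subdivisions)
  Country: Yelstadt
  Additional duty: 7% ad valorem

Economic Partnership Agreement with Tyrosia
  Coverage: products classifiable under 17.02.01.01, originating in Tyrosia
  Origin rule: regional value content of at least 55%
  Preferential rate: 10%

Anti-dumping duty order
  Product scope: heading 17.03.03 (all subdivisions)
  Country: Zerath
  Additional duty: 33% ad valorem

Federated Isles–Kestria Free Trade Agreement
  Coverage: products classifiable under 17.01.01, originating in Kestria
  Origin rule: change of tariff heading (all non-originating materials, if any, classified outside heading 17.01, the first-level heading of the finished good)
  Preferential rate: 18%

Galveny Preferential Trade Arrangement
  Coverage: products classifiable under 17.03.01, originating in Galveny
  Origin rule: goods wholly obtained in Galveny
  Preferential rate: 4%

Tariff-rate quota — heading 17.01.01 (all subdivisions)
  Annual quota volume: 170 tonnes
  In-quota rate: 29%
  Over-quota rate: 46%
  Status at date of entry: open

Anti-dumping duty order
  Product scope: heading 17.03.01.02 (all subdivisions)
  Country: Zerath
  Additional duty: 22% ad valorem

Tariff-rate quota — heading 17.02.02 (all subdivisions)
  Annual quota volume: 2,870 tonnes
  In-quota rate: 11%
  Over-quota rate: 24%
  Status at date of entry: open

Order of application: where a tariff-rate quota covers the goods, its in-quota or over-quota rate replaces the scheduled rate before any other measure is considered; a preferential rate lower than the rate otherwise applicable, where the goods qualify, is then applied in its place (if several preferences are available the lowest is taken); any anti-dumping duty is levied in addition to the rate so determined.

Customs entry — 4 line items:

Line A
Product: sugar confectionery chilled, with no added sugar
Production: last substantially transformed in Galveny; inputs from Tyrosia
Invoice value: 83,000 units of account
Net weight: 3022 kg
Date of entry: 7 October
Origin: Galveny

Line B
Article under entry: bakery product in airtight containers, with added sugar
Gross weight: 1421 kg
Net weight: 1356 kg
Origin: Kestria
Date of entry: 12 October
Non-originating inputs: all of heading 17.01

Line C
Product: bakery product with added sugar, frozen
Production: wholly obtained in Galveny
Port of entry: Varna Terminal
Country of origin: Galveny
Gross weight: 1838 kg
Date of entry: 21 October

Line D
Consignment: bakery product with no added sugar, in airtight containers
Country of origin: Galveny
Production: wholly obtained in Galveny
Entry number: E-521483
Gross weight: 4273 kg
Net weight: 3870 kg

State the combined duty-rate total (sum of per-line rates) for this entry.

75%

Line A: sugar confectionery → 17.02; chilled → 17.02.02; with no added sugar → 17.02.02.01. Scheduled 38%. quota on 17.02.02 open → in-quota 11%; Galveny agreement on 17.03.01: 17.02.02.01 not covered. → 11%.
Line B: bakery product → 17.03; in airtight containers → 17.03.01; with added sugar → 17.03.01.01. Scheduled 35%. Kestria agreement on 17.01.01: 17.03.01.01 not covered. → 35%.
Line C: bakery product → 17.03; frozen → 17.03.03; with added sugar → 17.03.03.02. Scheduled 25%. Galveny agreement on 17.03.01: 17.03.03.02 not covered. → 25%.
Line D: bakery product → 17.03; in airtight containers → 17.03.01; with no added sugar → 17.03.01.02. Scheduled 21%. Galveny agreement on 17.03.01: wholly obtained → 4% available; preferential 4%. → 4%.
Sum: 11% + 35% + 25% + 4% = 75%.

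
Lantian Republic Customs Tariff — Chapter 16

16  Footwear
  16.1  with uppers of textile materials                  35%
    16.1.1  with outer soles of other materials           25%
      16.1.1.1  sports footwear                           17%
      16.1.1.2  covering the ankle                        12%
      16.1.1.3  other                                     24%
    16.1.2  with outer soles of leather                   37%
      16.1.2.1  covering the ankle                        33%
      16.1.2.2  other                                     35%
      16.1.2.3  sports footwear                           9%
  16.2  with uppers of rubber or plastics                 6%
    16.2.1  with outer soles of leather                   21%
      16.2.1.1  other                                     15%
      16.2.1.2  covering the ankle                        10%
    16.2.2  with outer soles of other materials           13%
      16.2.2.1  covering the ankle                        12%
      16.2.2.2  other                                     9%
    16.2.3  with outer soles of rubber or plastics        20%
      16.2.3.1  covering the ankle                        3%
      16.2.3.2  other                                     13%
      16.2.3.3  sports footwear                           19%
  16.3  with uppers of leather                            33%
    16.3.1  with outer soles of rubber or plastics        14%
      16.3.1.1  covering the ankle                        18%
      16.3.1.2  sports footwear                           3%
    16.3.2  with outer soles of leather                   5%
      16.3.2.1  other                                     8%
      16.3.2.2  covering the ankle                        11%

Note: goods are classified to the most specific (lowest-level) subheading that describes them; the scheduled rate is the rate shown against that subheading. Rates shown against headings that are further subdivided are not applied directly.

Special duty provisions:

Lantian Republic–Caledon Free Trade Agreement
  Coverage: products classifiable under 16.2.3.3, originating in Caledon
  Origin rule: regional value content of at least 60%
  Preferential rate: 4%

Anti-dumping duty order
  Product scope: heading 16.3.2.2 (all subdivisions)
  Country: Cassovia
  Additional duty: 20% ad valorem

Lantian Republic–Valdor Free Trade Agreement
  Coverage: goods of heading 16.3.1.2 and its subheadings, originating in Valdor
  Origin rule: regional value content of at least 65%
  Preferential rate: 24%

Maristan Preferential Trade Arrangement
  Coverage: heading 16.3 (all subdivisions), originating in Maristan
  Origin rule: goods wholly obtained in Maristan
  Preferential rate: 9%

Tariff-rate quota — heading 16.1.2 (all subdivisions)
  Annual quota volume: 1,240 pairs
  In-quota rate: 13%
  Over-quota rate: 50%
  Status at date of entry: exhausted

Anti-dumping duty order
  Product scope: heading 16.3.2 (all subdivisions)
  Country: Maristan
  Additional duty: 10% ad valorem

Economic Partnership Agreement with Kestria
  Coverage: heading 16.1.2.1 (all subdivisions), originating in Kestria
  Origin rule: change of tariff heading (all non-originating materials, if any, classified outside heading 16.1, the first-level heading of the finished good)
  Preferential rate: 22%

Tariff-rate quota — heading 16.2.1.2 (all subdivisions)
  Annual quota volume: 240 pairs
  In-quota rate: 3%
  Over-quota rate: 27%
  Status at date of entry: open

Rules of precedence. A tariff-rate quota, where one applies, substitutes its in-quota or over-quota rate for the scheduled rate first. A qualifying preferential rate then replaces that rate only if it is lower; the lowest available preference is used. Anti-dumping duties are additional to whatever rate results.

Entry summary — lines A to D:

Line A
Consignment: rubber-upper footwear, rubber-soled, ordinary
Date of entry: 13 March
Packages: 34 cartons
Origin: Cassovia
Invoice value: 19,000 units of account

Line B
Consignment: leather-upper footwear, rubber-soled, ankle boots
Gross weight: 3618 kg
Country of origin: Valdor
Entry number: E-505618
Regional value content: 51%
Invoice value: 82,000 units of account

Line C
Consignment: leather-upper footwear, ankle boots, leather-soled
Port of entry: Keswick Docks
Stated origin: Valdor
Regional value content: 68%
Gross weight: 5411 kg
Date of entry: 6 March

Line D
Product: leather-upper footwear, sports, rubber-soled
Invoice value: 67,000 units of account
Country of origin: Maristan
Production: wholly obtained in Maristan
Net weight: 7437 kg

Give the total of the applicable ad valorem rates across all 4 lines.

45%

Line A: rubber-upper → 16.2; rubber-soled → 16.2.3; ordinary → 16.2.3.2. Scheduled 13%. No special measure applies. → 13%.
Line B: leather-upper → 16.3; rubber-soled → 16.3.1; ankle boots → 16.3.1.1. Scheduled 18%. Valdor agreement on 16.3.1.2: 16.3.1.1 not covered. → 18%.
Line C: leather-upper → 16.3; leather-soled → 16.3.2; ankle boots → 16.3.2.2. Scheduled 11%. Valdor agreement on 16.3.1.2: 16.3.2.2 not covered. → 11%.
Line D: leather-upper → 16.3; rubber-soled → 16.3.1; sports → 16.3.1.2. Scheduled 3%. Maristan agreement on 16.3: wholly obtained → 9% available; preference 9% not lower than 3% → no reduction. → 3%.
Sum: 13% + 18% + 11% + 3% = 45%.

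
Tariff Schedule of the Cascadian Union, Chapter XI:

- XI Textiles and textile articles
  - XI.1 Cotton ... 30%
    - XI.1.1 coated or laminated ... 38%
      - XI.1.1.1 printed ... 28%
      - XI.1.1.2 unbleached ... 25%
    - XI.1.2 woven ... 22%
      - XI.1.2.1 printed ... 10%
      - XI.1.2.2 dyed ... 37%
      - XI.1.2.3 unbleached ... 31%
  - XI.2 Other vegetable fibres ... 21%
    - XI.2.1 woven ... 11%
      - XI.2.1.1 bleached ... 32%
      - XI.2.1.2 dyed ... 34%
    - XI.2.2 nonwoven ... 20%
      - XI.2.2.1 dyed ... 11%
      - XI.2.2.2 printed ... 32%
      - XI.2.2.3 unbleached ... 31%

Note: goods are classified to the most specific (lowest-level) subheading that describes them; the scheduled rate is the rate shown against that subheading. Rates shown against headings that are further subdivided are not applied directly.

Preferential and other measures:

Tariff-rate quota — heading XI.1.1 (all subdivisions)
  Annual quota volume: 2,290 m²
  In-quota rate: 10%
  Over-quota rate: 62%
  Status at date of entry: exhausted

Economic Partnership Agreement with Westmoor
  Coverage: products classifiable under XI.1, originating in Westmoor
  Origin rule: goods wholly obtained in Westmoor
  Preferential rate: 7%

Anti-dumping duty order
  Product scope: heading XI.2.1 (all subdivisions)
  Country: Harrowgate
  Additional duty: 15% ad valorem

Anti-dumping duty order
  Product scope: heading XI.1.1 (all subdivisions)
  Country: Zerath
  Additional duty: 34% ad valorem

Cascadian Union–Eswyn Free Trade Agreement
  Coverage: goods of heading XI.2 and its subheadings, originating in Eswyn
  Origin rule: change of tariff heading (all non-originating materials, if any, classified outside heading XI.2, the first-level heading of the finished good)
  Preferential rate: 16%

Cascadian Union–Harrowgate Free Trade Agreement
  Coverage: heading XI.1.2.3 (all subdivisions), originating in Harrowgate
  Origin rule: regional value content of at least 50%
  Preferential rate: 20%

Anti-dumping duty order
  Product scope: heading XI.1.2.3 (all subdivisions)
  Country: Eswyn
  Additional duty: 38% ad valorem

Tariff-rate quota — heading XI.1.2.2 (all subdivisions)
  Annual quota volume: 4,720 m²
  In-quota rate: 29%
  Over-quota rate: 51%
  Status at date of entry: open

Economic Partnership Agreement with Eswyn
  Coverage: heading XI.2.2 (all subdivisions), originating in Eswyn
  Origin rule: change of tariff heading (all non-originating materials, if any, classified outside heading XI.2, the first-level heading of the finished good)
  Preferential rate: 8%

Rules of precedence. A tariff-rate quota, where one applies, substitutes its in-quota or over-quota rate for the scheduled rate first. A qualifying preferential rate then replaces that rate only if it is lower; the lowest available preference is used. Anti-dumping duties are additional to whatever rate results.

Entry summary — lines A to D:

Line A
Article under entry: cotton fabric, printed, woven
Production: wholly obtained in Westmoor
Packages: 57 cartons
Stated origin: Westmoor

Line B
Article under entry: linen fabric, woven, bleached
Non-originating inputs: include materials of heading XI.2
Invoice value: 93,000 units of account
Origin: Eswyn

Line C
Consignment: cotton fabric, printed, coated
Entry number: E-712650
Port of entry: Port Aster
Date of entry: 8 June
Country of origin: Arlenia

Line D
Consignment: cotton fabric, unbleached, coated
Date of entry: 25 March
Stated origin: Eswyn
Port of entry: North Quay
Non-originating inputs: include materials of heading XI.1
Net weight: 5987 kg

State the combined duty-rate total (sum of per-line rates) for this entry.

163%

Line A: cotton → XI.1; woven → XI.1.2; printed → XI.1.2.1. Scheduled 10%. Westmoor agreement on XI.1: wholly obtained → 7% available; preferential 7%. → 7%.
Line B: linen → XI.2; woven → XI.2.1; bleached → XI.2.1.1. Scheduled 32%. Eswyn agreement on XI.2: CTH not met; Eswyn agreement on XI.2.2: XI.2.1.1 not covered. → 32%.
Line C: cotton → XI.1; coated → XI.1.1; printed → XI.1.1.1. Scheduled 28%. quota on XI.1.1 exhausted → over-quota 62%. → 62%.
Line D: cotton → XI.1; coated → XI.1.1; unbleached → XI.1.1.2. Scheduled 25%. quota on XI.1.1 exhausted → over-quota 62%; Eswyn agreement on XI.2: XI.1.1.2 not covered; Eswyn agreement on XI.2.2: XI.1.1.2 not covered. → 62%.
Sum: 7% + 32% + 62% + 62% = 163%.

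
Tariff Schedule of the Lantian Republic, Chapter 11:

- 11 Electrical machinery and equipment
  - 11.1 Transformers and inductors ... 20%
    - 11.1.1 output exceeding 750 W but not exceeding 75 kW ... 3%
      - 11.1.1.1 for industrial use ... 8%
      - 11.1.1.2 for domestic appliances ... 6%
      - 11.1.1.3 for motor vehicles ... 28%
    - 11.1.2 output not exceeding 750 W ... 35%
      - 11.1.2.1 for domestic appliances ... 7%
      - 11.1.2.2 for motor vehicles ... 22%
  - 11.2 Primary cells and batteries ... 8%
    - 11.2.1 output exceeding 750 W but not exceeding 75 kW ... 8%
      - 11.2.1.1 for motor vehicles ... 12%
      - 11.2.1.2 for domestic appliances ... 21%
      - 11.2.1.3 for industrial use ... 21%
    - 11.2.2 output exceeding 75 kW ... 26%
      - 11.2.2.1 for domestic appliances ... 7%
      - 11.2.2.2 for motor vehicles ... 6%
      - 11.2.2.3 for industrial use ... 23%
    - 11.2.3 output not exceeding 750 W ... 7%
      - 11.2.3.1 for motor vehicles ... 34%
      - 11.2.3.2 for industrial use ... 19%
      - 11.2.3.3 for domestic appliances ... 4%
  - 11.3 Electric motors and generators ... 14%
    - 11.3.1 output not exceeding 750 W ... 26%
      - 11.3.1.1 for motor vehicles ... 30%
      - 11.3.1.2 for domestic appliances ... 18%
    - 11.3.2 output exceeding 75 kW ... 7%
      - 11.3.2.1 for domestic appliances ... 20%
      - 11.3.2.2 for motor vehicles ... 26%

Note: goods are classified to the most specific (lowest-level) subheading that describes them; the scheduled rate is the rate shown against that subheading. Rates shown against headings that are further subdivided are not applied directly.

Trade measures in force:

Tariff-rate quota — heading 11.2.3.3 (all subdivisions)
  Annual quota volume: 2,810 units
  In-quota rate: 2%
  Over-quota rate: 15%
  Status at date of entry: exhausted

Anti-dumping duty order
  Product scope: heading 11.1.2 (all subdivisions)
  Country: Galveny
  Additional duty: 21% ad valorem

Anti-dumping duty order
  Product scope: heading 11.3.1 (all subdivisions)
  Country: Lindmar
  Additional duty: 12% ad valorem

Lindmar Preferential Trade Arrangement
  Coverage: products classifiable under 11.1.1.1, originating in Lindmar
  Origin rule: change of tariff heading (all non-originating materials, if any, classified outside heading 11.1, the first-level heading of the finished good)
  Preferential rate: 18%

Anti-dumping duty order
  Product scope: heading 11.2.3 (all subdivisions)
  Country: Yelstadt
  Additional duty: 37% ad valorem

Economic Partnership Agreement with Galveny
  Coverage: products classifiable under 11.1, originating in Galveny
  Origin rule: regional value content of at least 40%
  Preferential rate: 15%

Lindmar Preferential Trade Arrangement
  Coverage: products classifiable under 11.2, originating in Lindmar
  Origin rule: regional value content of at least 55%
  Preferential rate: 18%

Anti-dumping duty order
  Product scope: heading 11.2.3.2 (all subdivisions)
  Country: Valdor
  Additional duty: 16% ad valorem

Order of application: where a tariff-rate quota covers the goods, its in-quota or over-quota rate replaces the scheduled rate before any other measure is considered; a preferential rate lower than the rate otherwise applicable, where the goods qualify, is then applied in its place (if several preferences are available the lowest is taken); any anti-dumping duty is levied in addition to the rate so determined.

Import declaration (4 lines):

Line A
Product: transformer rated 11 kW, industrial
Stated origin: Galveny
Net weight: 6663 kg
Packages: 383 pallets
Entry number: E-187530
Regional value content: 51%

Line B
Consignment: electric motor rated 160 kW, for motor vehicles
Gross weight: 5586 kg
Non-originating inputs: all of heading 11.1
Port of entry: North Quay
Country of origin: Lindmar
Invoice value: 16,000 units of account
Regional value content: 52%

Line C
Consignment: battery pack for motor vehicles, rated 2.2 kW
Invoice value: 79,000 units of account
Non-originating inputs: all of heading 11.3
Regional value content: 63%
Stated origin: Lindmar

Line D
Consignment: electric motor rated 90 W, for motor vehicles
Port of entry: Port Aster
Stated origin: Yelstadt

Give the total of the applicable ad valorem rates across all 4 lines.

Line A: transformer → 11.1; rated 11 kW → 11.1.1; industrial → 11.1.1.1. Scheduled 8%. Galveny agreement on 11.1: RVC ≥ 40% → 15% available; preference 15% not lower than 8% → no reduction. → 8%.
Line B: electric motor → 11.3; rated 160 kW → 11.3.2; for motor vehicles → 11.3.2.2. Scheduled 26%. Lindmar agreement on 11.1.1.1: 11.3.2.2 not covered; Lindmar agreement on 11.2: 11.3.2.2 not covered. → 26%.
Line C: battery pack → 11.2; rated 2.2 kW → 11.2.1; for motor vehicles → 11.2.1.1. Scheduled 12%. Lindmar agreement on 11.1.1.1: 11.2.1.1 not covered; Lindmar agreement on 11.2: RVC ≥ 55% → 18% available; preference 18% not lower than 12% → no reduction. → 12%.
Line D: electric motor → 11.3; rated 90 W → 11.3.1; for motor vehicles → 11.3.1.1. Scheduled 30%. No special measure applies. → 30%.
Sum: 8% + 26% + 12% + 30% = 76%.

76%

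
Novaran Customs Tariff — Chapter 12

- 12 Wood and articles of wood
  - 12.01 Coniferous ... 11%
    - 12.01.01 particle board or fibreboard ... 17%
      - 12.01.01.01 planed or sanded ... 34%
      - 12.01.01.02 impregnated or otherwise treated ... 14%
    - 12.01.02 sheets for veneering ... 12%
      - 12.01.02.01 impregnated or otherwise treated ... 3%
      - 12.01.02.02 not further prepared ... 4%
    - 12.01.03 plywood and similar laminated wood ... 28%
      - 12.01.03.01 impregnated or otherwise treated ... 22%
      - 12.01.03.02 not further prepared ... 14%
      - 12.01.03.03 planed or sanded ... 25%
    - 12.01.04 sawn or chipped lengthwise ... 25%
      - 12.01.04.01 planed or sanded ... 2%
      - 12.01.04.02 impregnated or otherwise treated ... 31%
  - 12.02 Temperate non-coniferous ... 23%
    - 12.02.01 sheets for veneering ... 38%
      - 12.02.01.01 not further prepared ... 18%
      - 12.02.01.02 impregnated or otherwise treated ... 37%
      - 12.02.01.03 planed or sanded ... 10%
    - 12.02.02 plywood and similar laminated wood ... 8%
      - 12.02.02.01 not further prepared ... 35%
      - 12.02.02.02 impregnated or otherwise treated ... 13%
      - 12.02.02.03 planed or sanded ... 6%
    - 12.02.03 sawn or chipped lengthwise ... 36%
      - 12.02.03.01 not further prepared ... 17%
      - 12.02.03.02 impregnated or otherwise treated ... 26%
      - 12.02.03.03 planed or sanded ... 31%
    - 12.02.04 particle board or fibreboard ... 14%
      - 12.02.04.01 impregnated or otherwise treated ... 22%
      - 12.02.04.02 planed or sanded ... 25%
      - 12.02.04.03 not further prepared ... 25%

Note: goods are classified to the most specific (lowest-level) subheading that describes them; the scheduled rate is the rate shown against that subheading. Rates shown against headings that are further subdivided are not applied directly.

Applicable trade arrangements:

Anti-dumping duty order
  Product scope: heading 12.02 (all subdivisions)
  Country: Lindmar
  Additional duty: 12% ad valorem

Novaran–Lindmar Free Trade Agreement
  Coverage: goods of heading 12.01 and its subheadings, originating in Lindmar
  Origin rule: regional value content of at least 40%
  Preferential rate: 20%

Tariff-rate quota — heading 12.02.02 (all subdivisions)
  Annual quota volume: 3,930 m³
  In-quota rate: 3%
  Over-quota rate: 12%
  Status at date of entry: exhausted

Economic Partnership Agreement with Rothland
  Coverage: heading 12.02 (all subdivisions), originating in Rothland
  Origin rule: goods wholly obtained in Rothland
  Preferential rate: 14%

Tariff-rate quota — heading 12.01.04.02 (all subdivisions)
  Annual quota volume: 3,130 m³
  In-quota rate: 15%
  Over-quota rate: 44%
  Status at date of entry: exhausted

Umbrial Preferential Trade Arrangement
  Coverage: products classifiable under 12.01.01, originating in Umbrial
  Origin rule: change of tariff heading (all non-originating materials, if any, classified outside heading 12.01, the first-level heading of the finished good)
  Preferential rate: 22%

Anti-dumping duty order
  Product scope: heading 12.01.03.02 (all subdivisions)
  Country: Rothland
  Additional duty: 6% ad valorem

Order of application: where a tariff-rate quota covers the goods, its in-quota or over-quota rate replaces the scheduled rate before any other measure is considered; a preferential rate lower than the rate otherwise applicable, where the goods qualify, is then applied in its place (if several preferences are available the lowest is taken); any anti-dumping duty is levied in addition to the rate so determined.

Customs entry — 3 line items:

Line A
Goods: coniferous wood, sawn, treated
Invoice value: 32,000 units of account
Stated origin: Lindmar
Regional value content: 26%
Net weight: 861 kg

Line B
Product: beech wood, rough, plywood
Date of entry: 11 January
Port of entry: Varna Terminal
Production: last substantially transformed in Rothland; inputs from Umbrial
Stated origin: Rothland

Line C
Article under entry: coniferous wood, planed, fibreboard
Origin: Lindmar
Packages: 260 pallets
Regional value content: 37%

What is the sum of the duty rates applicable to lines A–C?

Line A: coniferous → 12.01; sawn → 12.01.04; treated → 12.01.04.02. Scheduled 31%. quota on 12.01.04.02 exhausted → over-quota 44%; Lindmar agreement on 12.01: RVC < 40%. → 44%.
Line B: beech → 12.02; plywood → 12.02.02; rough → 12.02.02.01. Scheduled 35%. quota on 12.02.02 exhausted → over-quota 12%; Rothland agreement on 12.02: not wholly obtained. → 12%.
Line C: coniferous → 12.01; fibreboard → 12.01.01; planed → 12.01.01.01. Scheduled 34%. Lindmar agreement on 12.01: RVC < 40%. → 34%.
Sum: 44% + 12% + 34% = 90%.

90%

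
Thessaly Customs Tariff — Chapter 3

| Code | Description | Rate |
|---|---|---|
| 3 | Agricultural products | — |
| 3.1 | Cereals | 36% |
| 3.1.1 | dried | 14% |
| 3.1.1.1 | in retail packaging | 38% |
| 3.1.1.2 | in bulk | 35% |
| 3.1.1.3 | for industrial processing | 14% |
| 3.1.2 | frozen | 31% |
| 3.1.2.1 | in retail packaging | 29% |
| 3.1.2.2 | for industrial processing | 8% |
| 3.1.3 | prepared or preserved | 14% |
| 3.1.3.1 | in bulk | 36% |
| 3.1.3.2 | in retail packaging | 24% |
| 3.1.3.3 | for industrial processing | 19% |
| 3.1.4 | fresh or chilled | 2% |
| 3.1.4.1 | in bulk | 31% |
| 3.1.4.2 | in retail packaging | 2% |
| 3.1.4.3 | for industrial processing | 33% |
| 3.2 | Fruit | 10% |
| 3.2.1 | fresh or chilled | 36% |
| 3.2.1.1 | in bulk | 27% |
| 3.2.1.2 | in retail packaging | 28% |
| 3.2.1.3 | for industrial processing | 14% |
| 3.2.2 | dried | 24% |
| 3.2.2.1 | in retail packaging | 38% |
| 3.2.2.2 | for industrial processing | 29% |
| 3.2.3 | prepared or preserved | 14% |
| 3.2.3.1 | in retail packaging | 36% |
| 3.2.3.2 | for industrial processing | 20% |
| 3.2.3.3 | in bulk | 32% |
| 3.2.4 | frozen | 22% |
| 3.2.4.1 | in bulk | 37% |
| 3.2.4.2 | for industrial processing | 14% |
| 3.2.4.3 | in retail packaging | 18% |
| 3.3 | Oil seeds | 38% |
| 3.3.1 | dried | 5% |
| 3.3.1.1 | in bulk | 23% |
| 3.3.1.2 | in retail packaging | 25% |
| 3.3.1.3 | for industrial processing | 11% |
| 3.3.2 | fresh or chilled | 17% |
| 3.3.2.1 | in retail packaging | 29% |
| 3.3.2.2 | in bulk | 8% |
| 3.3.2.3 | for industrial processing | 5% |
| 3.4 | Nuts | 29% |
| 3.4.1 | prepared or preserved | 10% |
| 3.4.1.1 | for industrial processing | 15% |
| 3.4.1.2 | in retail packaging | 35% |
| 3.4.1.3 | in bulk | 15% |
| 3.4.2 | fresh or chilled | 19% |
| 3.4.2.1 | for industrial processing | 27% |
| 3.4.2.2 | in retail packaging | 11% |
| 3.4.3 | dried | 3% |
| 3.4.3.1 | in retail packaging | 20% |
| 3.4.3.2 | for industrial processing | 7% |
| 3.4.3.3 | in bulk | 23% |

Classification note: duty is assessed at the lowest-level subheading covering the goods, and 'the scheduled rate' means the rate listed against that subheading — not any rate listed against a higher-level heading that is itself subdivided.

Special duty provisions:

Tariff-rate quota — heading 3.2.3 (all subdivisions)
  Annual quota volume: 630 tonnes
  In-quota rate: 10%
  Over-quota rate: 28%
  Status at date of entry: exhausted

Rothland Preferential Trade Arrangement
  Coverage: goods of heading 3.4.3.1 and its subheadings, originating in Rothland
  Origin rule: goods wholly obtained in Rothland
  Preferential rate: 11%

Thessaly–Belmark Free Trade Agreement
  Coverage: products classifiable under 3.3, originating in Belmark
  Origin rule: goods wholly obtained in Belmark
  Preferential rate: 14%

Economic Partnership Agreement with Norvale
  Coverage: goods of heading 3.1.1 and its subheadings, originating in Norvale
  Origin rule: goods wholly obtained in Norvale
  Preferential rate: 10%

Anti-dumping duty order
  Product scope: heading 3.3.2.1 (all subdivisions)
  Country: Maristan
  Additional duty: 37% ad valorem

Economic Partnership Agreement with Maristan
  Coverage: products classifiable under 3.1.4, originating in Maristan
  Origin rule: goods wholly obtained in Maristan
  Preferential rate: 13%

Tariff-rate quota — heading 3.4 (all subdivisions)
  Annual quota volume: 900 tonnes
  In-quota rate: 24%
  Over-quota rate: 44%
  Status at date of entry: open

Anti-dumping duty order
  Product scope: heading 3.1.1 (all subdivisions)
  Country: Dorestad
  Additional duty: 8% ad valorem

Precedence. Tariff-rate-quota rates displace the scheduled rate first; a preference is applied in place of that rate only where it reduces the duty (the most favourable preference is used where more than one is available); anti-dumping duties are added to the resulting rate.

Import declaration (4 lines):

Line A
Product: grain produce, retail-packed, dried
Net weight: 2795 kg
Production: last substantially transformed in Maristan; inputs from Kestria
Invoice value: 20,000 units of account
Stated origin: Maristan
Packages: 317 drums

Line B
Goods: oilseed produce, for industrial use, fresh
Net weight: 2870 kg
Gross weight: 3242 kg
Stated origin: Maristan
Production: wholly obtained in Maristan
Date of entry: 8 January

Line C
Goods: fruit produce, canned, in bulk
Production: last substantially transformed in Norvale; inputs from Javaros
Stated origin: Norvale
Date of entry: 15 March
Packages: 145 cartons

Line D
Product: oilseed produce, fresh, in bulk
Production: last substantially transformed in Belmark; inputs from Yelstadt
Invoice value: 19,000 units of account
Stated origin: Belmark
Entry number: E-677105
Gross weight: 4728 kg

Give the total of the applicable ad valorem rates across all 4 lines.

79%

Line A: grain → 3.1; dried → 3.1.1; retail-packed → 3.1.1.1. Scheduled 38%. Maristan agreement on 3.1.4: 3.1.1.1 not covered. → 38%.
Line B: oilseed → 3.3; fresh → 3.3.2; for industrial use → 3.3.2.3. Scheduled 5%. Maristan agreement on 3.1.4: 3.3.2.3 not covered. → 5%.
Line C: fruit → 3.2; canned → 3.2.3; in bulk → 3.2.3.3. Scheduled 32%. quota on 3.2.3 exhausted → over-quota 28%; Norvale agreement on 3.1.1: 3.2.3.3 not covered. → 28%.
Line D: oilseed → 3.3; fresh → 3.3.2; in bulk → 3.3.2.2. Scheduled 8%. Belmark agreement on 3.3: not wholly obtained. → 8%.
Sum: 38% + 5% + 28% + 8% = 79%.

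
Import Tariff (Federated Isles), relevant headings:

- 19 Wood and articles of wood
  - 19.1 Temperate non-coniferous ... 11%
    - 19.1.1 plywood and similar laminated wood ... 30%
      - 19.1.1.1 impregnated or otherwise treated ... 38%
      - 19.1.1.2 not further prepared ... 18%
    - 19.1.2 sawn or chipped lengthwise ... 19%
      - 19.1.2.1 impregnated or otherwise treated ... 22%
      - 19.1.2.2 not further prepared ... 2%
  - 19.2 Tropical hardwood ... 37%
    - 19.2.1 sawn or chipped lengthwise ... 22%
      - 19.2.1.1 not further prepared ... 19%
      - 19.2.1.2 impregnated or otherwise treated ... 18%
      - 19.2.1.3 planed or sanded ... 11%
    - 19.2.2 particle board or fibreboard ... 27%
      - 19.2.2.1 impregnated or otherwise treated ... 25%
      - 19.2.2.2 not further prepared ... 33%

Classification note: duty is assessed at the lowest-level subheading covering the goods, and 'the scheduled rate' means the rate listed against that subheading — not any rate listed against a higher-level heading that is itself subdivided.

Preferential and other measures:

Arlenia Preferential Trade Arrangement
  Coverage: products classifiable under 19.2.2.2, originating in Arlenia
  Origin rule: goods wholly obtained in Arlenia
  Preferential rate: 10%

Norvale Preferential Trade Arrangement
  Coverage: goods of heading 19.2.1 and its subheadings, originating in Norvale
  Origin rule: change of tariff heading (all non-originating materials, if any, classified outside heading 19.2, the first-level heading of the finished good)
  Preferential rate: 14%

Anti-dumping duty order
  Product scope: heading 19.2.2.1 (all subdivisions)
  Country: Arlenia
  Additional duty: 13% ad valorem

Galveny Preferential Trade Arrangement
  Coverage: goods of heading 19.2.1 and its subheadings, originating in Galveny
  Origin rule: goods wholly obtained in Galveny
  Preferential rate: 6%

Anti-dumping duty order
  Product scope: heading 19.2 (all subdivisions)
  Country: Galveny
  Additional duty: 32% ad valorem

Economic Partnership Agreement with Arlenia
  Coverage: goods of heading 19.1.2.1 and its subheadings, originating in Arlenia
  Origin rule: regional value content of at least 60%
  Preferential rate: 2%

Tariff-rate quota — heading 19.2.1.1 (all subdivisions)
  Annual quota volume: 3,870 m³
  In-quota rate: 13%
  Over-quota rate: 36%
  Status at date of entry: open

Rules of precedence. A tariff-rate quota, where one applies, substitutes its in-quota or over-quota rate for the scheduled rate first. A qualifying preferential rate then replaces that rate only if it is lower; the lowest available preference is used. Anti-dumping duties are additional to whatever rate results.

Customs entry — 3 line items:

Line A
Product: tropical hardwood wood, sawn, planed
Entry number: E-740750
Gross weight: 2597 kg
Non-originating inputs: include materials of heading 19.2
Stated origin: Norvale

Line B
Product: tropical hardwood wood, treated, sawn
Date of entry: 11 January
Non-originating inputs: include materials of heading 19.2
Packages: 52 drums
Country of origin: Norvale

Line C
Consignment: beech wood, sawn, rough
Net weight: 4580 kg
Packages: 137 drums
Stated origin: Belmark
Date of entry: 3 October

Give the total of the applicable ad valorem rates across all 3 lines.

31%

Line A: tropical hardwood → 19.2; sawn → 19.2.1; planed → 19.2.1.3. Scheduled 11%. Norvale agreement on 19.2.1: CTH not met. → 11%.
Line B: tropical hardwood → 19.2; sawn → 19.2.1; treated → 19.2.1.2. Scheduled 18%. Norvale agreement on 19.2.1: CTH not met. → 18%.
Line C: beech → 19.1; sawn → 19.1.2; rough → 19.1.2.2. Scheduled 2%. No special measure applies. → 2%.
Sum: 11% + 18% + 2% = 31%.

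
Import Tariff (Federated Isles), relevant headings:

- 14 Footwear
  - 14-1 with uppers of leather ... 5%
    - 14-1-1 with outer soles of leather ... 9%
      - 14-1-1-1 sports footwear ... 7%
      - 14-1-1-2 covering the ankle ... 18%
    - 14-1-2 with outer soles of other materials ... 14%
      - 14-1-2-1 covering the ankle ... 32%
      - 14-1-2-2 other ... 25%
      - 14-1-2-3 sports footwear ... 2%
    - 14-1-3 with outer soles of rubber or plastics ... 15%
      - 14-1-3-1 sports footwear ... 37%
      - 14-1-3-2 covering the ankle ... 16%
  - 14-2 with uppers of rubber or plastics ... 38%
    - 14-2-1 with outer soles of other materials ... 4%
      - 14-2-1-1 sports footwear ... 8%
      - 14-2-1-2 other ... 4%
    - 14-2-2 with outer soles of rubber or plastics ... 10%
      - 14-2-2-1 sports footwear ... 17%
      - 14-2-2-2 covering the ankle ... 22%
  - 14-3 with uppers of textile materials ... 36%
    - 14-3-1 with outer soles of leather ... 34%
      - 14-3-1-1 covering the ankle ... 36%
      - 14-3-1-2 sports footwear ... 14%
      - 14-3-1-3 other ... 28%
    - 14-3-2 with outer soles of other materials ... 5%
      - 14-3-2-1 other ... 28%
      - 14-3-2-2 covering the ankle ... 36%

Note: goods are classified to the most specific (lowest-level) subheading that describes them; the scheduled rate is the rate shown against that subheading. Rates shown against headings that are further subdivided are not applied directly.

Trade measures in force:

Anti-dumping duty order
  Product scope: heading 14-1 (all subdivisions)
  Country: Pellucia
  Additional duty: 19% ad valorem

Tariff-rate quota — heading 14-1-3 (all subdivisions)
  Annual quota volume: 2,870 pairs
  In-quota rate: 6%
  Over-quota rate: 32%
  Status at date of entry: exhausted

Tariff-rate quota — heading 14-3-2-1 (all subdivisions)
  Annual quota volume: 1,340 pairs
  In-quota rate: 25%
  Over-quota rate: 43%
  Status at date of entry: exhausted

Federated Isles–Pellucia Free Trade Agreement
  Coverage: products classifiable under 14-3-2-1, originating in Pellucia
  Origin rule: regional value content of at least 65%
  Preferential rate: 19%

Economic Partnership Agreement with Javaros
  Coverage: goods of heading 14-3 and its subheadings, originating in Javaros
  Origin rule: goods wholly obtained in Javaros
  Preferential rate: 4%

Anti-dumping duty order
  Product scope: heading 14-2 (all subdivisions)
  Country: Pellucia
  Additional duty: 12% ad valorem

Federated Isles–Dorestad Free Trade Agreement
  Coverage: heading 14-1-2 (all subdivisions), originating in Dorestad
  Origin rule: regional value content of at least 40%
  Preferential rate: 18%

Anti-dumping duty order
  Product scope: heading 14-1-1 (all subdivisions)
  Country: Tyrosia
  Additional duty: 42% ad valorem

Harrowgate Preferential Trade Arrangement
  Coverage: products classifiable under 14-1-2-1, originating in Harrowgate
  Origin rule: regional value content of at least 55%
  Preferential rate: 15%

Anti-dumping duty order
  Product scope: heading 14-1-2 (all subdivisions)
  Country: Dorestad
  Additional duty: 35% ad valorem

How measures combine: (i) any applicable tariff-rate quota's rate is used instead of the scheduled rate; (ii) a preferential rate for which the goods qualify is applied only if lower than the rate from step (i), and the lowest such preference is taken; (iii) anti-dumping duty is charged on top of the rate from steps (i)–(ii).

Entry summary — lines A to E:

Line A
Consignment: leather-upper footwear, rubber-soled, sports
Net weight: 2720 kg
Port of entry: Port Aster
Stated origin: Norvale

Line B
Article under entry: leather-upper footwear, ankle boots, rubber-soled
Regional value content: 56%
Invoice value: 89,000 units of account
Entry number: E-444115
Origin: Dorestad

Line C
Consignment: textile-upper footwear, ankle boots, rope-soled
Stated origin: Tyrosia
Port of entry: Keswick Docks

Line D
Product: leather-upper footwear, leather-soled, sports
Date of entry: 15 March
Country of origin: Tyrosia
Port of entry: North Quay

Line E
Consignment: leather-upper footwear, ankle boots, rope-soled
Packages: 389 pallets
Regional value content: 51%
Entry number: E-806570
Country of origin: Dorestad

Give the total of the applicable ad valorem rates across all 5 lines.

Line A: leather-upper → 14-1; rubber-soled → 14-1-3; sports → 14-1-3-1. Scheduled 37%. quota on 14-1-3 exhausted → over-quota 32%. → 32%.
Line B: leather-upper → 14-1; rubber-soled → 14-1-3; ankle boots → 14-1-3-2. Scheduled 16%. quota on 14-1-3 exhausted → over-quota 32%; Dorestad agreement on 14-1-2: 14-1-3-2 not covered. → 32%.
Line C: textile-upper → 14-3; rope-soled → 14-3-2; ankle boots → 14-3-2-2. Scheduled 36%. No special measure applies. → 36%.
Line D: leather-upper → 14-1; leather-soled → 14-1-1; sports → 14-1-1-1. Scheduled 7%. anti-dumping (Tyrosia, 14-1-1): +42%; total 7% + 42% = 49%. → 49%.
Line E: leather-upper → 14-1; rope-soled → 14-1-2; ankle boots → 14-1-2-1. Scheduled 32%. Dorestad agreement on 14-1-2: RVC ≥ 40% → 18% available; preferential 18%; anti-dumping (Dorestad, 14-1-2): +35%; total 18% + 35% = 53%. → 53%.
Sum: 32% + 32% + 36% + 49% + 53% = 202%.

202%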